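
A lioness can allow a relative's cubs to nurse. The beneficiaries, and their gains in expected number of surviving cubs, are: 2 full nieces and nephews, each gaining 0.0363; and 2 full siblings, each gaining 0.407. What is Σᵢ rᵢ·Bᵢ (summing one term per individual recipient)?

0.42515

r to a full niece or nephew = 1/4 (full aunt/uncle↔niece/nephew: two paths of length 3 through the shared grandparent pair: r = 2·(1/2)^3 = 1/4).
r to a full sibling = 1/2 (full sibs share both parents — two paths of length 2: r = 2·(1/2)^2 = 1/2).
Summing one r·B term per recipient: 2·0.25·0.0363 + 2·0.5·0.407 = 0.42515.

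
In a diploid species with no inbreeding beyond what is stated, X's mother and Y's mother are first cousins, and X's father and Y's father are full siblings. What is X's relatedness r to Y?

0.15625

Independent pedigree routes through distinct common ancestors add.
X and Y are related in two ways: second cousins through their mothers (r = 1/32) and first cousins through their fathers (r = 1/8).
r = 1/32 + 1/8 = 5/32 = 0.15625.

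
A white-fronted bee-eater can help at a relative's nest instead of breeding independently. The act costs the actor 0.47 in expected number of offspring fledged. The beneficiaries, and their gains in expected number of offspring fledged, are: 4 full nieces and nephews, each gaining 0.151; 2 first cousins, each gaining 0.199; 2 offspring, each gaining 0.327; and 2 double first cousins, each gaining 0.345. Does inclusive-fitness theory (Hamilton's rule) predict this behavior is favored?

Hamilton's rule: the trait is favored when the sum of r·B over every recipient exceeds the actor's cost C.
r to a full niece or nephew = 0.25 (full aunt/uncle↔niece/nephew: two paths of length 3 through the shared grandparent pair: r = 2·(1/2)^3 = 1/4).
r to a first cousin = 1/8 (first cousins share one grandparent pair — two paths of length 4: r = 2·(1/2)^4 = 1/8).
r to an offspring = 1/2 (one parent–offspring link: r = (1/2)^1 = 1/2).
r to a double first cousin = 0.25 (double first cousins share both grandparent pairs — four paths of length 4: r = 4·(1/2)^4 = 1/4).
Summing one r·B term per recipient: 4·0.25·0.151 + 2·0.125·0.199 + 2·0.5·0.327 + 2·0.25·0.345 = 0.70025.
0.70025 > 0.47: the indirect benefit exceeds the cost.

Yes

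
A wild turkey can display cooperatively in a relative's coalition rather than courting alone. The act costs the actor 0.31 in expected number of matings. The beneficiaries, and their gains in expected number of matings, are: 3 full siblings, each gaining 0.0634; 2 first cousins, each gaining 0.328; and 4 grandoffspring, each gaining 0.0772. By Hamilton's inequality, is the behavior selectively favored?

Hamilton's rule: the trait is favored when the sum of r·B over every recipient exceeds the actor's cost C.
r to a full sibling = 1/2 (full sibs share both parents — two paths of length 2: r = 2·(1/2)^2 = 1/2).
r to a first cousin = 0.125 (first cousins share one grandparent pair — two paths of length 4: r = 2·(1/2)^4 = 1/8).
r to a grandoffspring = 1/4 (two parent–offspring links: r = (1/2)^2 = 1/4).
Summing one r·B term per recipient: 3·0.5·0.0634 + 2·0.125·0.328 + 4·0.25·0.0772 = 0.2543.
0.2543 < 0.31: the indirect benefit is less than the cost.

No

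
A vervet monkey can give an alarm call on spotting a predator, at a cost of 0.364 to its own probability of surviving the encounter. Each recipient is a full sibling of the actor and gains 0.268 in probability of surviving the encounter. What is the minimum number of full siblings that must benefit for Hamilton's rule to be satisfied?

r to a full sibling = 0.5 (full sibs share both parents — two paths of length 2: r = 2·(1/2)^2 = 1/2).
Hamilton's rule: n·r·B > C  ⇒  n > C/(r·B) = 0.364/(0.5·0.268) = 2.716.
The smallest integer exceeding 2.716 is 3.

3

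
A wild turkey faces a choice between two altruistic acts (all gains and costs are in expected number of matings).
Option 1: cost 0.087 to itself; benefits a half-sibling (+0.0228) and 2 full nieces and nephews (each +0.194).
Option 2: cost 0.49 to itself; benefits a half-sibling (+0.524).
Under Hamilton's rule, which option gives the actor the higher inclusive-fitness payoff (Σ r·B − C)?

Option 1: r to a half-sibling = 0.25.
Option 1: r to a full niece or nephew = 0.25.
Option 1: Σ r·B − C = (1·0.25·0.0228 + 2·0.25·0.194) − 0.087 = 0.0157.
Option 2: r to a half-sibling = 0.25.
Option 2: Σ r·B − C = (1·0.25·0.524) − 0.49 = -0.359.
Option 1 has the higher net inclusive-fitness payoff.

Option 1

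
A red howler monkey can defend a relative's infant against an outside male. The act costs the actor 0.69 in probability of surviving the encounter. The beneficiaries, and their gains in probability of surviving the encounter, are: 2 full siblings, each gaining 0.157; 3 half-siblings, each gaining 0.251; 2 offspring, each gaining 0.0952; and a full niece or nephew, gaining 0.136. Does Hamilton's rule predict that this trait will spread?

Hamilton's rule: the trait is favored when the sum of r·B over every recipient exceeds the actor's cost C.
r to a full sibling = 1/2 (full sibs share both parents — two paths of length 2: r = 2·(1/2)^2 = 1/2).
r to a half-sibling = 1/4 (half-sibs share one parent — one path of length 2: r = (1/2)^2 = 1/4).
r to an offspring = 0.5 (one parent–offspring link: r = (1/2)^1 = 1/2).
r to a full niece or nephew = 1/4 (full aunt/uncle↔niece/nephew: two paths of length 3 through the shared grandparent pair: r = 2·(1/2)^3 = 1/4).
Summing one r·B term per recipient: 2·0.5·0.157 + 3·0.25·0.251 + 2·0.5·0.0952 + 1·0.25·0.136 = 0.47445.
0.47445 < 0.69: the indirect benefit is less than the cost.

No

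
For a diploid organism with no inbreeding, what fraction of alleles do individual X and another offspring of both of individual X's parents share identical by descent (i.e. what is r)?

0.5

Each parent–offspring link contributes a factor of 1/2, and independent paths through distinct common ancestors add.
Full sibs share both parents — two paths of length 2: r = 2·(1/2)^2 = 1/2.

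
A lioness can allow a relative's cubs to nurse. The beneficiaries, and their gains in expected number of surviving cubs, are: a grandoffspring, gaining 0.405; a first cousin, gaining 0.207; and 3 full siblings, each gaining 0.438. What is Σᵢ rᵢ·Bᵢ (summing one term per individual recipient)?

r to a grandoffspring = 1/4 (two parent–offspring links: r = (1/2)^2 = 1/4).
r to a first cousin = 0.125 (first cousins share one grandparent pair — two paths of length 4: r = 2·(1/2)^4 = 1/8).
r to a full sibling = 1/2 (full sibs share both parents — two paths of length 2: r = 2·(1/2)^2 = 1/2).
Summing one r·B term per recipient: 1·0.25·0.405 + 1·0.125·0.207 + 3·0.5·0.438 = 0.784125.

0.784125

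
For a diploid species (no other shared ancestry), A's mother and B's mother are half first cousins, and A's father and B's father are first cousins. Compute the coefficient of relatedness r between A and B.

Relatedness sums over independent paths through distinct common ancestors.
A and B are related in two ways: half second cousins through their mothers (r = 1/64) and second cousins through their fathers (r = 1/32).
r = 1/64 + 1/32 = 3/64 = 0.046875.

0.046875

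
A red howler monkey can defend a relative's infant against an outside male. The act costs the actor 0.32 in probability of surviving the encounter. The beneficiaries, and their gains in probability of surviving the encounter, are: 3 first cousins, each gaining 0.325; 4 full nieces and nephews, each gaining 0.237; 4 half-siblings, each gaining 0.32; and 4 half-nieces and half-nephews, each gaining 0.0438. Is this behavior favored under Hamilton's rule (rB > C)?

Yes

Hamilton's rule: the trait is favored when the sum of r·B over every recipient exceeds the actor's cost C.
r to a first cousin = 1/8 (first cousins share one grandparent pair — two paths of length 4: r = 2·(1/2)^4 = 1/8).
r to a full niece or nephew = 1/4 (full aunt/uncle↔niece/nephew: two paths of length 3 through the shared grandparent pair: r = 2·(1/2)^3 = 1/4).
r to a half-sibling = 1/4 (half-sibs share one parent — one path of length 2: r = (1/2)^2 = 1/4).
r to a half-niece or half-nephew = 0.125 (half-aunt/uncle↔niece/nephew: one path of length 3: r = (1/2)^3 = 1/8).
Summing one r·B term per recipient: 3·0.125·0.325 + 4·0.25·0.237 + 4·0.25·0.32 + 4·0.125·0.0438 = 0.700775.
0.700775 > 0.32: the indirect benefit exceeds the cost.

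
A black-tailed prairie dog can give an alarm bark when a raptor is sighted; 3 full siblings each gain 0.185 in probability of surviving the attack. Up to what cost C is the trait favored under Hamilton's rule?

r to a full sibling = 1/2 (full sibs share both parents — two paths of length 2: r = 2·(1/2)^2 = 1/2).
Hamilton's rule: n·r·B > C, so the trait is favored while C < n·r·B = 3·0.5·0.185 = 0.2775.

0.2775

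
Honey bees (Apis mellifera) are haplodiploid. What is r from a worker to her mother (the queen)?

0.5

One meiotic link between diploid queen and diploid daughter: r = 1/2.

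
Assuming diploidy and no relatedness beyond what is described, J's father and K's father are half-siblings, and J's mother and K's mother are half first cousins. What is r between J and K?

0.078125

Relatedness sums over independent paths through distinct common ancestors.
J and K are related in two ways: half first cousins through their fathers (r = 1/16) and half second cousins through their mothers (r = 1/64).
r = 1/16 + 1/64 = 0.078125.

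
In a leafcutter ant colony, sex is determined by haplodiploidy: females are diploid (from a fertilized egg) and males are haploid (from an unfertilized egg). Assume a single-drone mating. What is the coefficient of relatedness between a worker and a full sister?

Haplodiploid full sisters inherit their father's entire haploid genome identically (contributing 1/2) and on average half of their mother's contribution (1/2 · 1/2 = 1/4); r = 1/2 + 1/4 = 3/4.

0.75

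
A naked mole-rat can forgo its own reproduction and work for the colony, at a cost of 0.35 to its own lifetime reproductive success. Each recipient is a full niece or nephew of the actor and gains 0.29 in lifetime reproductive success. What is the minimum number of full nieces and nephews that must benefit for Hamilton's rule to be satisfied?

r to a full niece or nephew = 0.25 (full aunt/uncle↔niece/nephew: two paths of length 3 through the shared grandparent pair: r = 2·(1/2)^3 = 1/4).
Hamilton's rule: n·r·B > C  ⇒  n > C/(r·B) = 0.35/(0.25·0.29) = 4.828.
The smallest integer exceeding 4.828 is 5.

5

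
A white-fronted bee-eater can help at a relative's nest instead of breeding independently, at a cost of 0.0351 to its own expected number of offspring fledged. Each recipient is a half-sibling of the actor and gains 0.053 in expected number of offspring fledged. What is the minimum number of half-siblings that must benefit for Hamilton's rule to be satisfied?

3

r to a half-sibling = 0.25 (half-sibs share one parent — one path of length 2: r = (1/2)^2 = 1/4).
Hamilton's rule: n·r·B > C  ⇒  n > C/(r·B) = 0.0351/(0.25·0.053) = 2.649.
The smallest integer exceeding 2.649 is 3.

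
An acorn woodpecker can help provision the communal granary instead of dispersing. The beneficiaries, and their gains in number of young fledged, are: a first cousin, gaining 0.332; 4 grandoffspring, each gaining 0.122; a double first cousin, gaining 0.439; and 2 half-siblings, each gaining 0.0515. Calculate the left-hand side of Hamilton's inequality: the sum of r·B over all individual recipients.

r to a first cousin = 0.125 (first cousins share one grandparent pair — two paths of length 4: r = 2·(1/2)^4 = 1/8).
r to a grandoffspring = 1/4 (two parent–offspring links: r = (1/2)^2 = 1/4).
r to a double first cousin = 0.25 (double first cousins share both grandparent pairs — four paths of length 4: r = 4·(1/2)^4 = 1/4).
r to a half-sibling = 1/4 (half-sibs share one parent — one path of length 2: r = (1/2)^2 = 1/4).
Summing one r·B term per recipient: 1·0.125·0.332 + 4·0.25·0.122 + 1·0.25·0.439 + 2·0.25·0.0515 = 0.299.

0.299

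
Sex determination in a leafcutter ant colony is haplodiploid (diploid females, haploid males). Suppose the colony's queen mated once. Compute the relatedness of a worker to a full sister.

0.75

Haplodiploid full sisters inherit their father's entire haploid genome identically (contributing 1/2) and on average half of their mother's contribution (1/2 · 1/2 = 1/4); r = 1/2 + 1/4 = 3/4.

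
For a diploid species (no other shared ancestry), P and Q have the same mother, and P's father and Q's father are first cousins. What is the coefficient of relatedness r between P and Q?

0.28125

Independent pedigree routes through distinct common ancestors add.
P and Q are related in two ways: half-sibs through their shared mother (r = 1/4) and second cousins through their fathers (r = 1/32).
r = 1/4 + 1/32 = 9/32 = 0.28125.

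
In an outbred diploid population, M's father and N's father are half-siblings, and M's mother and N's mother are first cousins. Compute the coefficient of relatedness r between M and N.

0.09375

Wright's path rule: contributions from independent ancestry routes add.
M and N are related in two ways: half first cousins through their fathers (r = 1/16) and second cousins through their mothers (r = 1/32).
r = 1/16 + 1/32 = 0.09375.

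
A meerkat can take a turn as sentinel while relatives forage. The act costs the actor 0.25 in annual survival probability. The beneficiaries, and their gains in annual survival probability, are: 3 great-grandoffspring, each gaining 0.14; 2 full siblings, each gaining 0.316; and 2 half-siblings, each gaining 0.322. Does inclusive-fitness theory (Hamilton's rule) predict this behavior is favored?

Hamilton's rule: the trait is favored when the sum of r·B over every recipient exceeds the actor's cost C.
r to a great-grandoffspring = 0.125 (three parent–offspring links: r = (1/2)^3 = 1/8).
r to a full sibling = 1/2 (full sibs share both parents — two paths of length 2: r = 2·(1/2)^2 = 1/2).
r to a half-sibling = 0.25 (half-sibs share one parent — one path of length 2: r = (1/2)^2 = 1/4).
Summing one r·B term per recipient: 3·0.125·0.14 + 2·0.5·0.316 + 2·0.25·0.322 = 0.5295.
0.5295 > 0.25: the indirect benefit exceeds the cost.

Yes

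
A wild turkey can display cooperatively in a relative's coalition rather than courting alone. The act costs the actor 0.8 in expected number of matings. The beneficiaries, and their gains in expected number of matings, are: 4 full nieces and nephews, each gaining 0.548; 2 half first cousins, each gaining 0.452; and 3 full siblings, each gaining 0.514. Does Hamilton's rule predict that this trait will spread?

Hamilton's rule: the trait is favored when the sum of r·B over every recipient exceeds the actor's cost C.
r to a full niece or nephew = 1/4 (full aunt/uncle↔niece/nephew: two paths of length 3 through the shared grandparent pair: r = 2·(1/2)^3 = 1/4).
r to a half first cousin = 1/16 (half first cousins share one grandparent — one path of length 4: r = (1/2)^4 = 1/16).
r to a full sibling = 0.5 (full sibs share both parents — two paths of length 2: r = 2·(1/2)^2 = 1/2).
Summing one r·B term per recipient: 4·0.25·0.548 + 2·0.0625·0.452 + 3·0.5·0.514 = 1.3755.
1.3755 > 0.8: the indirect benefit exceeds the cost.

Yes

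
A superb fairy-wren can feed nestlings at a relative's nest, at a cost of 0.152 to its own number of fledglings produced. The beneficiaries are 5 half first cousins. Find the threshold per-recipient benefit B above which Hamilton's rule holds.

0.4864

r to a half first cousin = 1/16 (half first cousins share one grandparent — one path of length 4: r = (1/2)^4 = 1/16).
Hamilton's rule with n recipients of equal r: n·r·B > C, so B > C/(n·r) = 0.152/(5·0.0625) = 0.4864.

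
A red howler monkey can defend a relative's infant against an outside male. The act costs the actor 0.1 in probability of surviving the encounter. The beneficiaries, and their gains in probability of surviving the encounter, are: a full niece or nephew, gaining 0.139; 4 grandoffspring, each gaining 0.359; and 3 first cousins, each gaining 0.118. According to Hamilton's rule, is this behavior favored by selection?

Yes

Hamilton's rule: the trait is favored when the sum of r·B over every recipient exceeds the actor's cost C.
r to a full niece or nephew = 1/4 (full aunt/uncle↔niece/nephew: two paths of length 3 through the shared grandparent pair: r = 2·(1/2)^3 = 1/4).
r to a grandoffspring = 0.25 (two parent–offspring links: r = (1/2)^2 = 1/4).
r to a first cousin = 1/8 (first cousins share one grandparent pair — two paths of length 4: r = 2·(1/2)^4 = 1/8).
Summing one r·B term per recipient: 1·0.25·0.139 + 4·0.25·0.359 + 3·0.125·0.118 = 0.438.
0.438 > 0.1: the indirect benefit exceeds the cost.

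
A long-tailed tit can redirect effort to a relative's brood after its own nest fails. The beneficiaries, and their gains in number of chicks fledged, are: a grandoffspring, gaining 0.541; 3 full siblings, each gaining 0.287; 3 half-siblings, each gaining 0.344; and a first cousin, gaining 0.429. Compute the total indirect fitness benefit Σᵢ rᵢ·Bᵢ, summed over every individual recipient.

0.877375

r to a grandoffspring = 0.25 (two parent–offspring links: r = (1/2)^2 = 1/4).
r to a full sibling = 0.5 (full sibs share both parents — two paths of length 2: r = 2·(1/2)^2 = 1/2).
r to a half-sibling = 0.25 (half-sibs share one parent — one path of length 2: r = (1/2)^2 = 1/4).
r to a first cousin = 0.125 (first cousins share one grandparent pair — two paths of length 4: r = 2·(1/2)^4 = 1/8).
Summing one r·B term per recipient: 1·0.25·0.541 + 3·0.5·0.287 + 3·0.25·0.344 + 1·0.125·0.429 = 0.877375.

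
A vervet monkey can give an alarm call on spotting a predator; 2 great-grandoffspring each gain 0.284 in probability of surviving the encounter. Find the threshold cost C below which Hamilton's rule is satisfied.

0.071

r to a great-grandoffspring = 1/8 (three parent–offspring links: r = (1/2)^3 = 1/8).
Hamilton's rule: n·r·B > C, so the trait is favored while C < n·r·B = 2·0.125·0.284 = 0.071.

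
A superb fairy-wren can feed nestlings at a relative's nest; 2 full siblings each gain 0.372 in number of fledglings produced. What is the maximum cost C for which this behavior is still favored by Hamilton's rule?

0.372

r to a full sibling = 0.5 (full sibs share both parents — two paths of length 2: r = 2·(1/2)^2 = 1/2).
Hamilton's rule: n·r·B > C, so the trait is favored while C < n·r·B = 2·0.5·0.372 = 0.372.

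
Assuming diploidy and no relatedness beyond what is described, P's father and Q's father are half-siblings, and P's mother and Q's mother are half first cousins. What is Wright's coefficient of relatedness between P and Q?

0.078125

Independent pedigree routes through distinct common ancestors add.
P and Q are related in two ways: half first cousins through their fathers (r = 1/16) and half second cousins through their mothers (r = 1/64).
r = 1/16 + 1/64 = 5/64 = 0.078125.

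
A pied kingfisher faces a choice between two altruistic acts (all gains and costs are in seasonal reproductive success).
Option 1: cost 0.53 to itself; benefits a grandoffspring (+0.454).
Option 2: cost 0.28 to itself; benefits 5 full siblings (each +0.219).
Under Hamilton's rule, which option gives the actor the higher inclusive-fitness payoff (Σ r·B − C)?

Option 2

Option 1: r to a grandoffspring = 0.25.
Option 1: Σ r·B − C = (1·0.25·0.454) − 0.53 = -0.4165.
Option 2: r to a full sibling = 0.5.
Option 2: Σ r·B − C = (5·0.5·0.219) − 0.28 = 0.2675.
Option 2 has the higher net inclusive-fitness payoff.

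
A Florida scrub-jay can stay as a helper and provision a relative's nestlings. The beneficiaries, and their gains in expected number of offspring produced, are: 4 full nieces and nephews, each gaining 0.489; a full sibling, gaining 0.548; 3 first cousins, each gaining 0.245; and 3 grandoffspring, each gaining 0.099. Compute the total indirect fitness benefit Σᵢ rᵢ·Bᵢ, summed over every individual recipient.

r to a full niece or nephew = 0.25 (full aunt/uncle↔niece/nephew: two paths of length 3 through the shared grandparent pair: r = 2·(1/2)^3 = 1/4).
r to a full sibling = 0.5 (full sibs share both parents — two paths of length 2: r = 2·(1/2)^2 = 1/2).
r to a first cousin = 0.125 (first cousins share one grandparent pair — two paths of length 4: r = 2·(1/2)^4 = 1/8).
r to a grandoffspring = 1/4 (two parent–offspring links: r = (1/2)^2 = 1/4).
Summing one r·B term per recipient: 4·0.25·0.489 + 1·0.5·0.548 + 3·0.125·0.245 + 3·0.25·0.099 = 0.929125.

0.929125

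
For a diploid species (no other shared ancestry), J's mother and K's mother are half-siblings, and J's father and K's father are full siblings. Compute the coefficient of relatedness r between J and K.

0.1875

Relatedness sums over independent paths through distinct common ancestors.
J and K are related in two ways: half first cousins through their mothers (r = 1/16) and first cousins through their fathers (r = 1/8).
r = 1/16 + 1/8 = 0.1875.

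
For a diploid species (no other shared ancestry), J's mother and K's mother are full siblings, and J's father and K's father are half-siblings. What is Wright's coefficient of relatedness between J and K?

Relatedness sums over independent paths through distinct common ancestors.
J and K are related in two ways: first cousins through their mothers (r = 1/8) and half first cousins through their fathers (r = 1/16).
r = 1/8 + 1/16 = 0.1875.

0.1875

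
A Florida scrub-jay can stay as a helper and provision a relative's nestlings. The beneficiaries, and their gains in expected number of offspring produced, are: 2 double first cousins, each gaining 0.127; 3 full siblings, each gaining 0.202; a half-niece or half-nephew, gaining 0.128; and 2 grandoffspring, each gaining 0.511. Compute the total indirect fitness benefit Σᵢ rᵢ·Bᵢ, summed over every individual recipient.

r to a double first cousin = 0.25 (double first cousins share both grandparent pairs — four paths of length 4: r = 4·(1/2)^4 = 1/4).
r to a full sibling = 1/2 (full sibs share both parents — two paths of length 2: r = 2·(1/2)^2 = 1/2).
r to a half-niece or half-nephew = 0.125 (half-aunt/uncle↔niece/nephew: one path of length 3: r = (1/2)^3 = 1/8).
r to a grandoffspring = 0.25 (two parent–offspring links: r = (1/2)^2 = 1/4).
Summing one r·B term per recipient: 2·0.25·0.127 + 3·0.5·0.202 + 1·0.125·0.128 + 2·0.25·0.511 = 0.638.

0.638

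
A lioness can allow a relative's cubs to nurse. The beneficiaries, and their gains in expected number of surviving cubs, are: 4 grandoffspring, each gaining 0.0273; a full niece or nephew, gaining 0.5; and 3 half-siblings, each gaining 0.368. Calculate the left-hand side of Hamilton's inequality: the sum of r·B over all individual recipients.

r to a grandoffspring = 0.25 (two parent–offspring links: r = (1/2)^2 = 1/4).
r to a full niece or nephew = 1/4 (full aunt/uncle↔niece/nephew: two paths of length 3 through the shared grandparent pair: r = 2·(1/2)^3 = 1/4).
r to a half-sibling = 0.25 (half-sibs share one parent — one path of length 2: r = (1/2)^2 = 1/4).
Summing one r·B term per recipient: 4·0.25·0.0273 + 1·0.25·0.5 + 3·0.25·0.368 = 0.4283.

0.4283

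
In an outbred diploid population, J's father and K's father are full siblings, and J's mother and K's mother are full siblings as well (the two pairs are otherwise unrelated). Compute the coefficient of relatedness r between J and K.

0.25

Wright's path rule: contributions from independent ancestry routes add.
J and K are related in two ways: first cousins through their fathers (r = 1/8) and first cousins through their mothers (r = 1/8) — i.e. double first cousins.
r = 1/8 + 1/8 = 0.25.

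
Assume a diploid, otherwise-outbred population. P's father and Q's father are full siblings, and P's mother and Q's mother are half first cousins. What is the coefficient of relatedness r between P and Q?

0.140625

With two independent routes of shared ancestry, r is the sum of the two contributions.
P and Q are related in two ways: first cousins through their fathers (r = 1/8) and half second cousins through their mothers (r = 1/64).
r = 1/8 + 1/64 = 0.140625.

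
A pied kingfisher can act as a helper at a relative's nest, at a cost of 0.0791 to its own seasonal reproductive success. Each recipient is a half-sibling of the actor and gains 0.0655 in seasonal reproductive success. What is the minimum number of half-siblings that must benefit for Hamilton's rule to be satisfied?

5

r to a half-sibling = 0.25 (half-sibs share one parent — one path of length 2: r = (1/2)^2 = 1/4).
Hamilton's rule: n·r·B > C  ⇒  n > C/(r·B) = 0.0791/(0.25·0.0655) = 4.831.
The smallest integer exceeding 4.831 is 5.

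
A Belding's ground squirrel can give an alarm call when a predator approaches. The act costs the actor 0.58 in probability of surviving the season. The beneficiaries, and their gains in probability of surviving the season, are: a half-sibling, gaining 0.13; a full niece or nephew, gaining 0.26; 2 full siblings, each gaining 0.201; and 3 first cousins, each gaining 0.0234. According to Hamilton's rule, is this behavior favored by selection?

Hamilton's rule: the trait is favored when the sum of r·B over every recipient exceeds the actor's cost C.
r to a half-sibling = 0.25 (half-sibs share one parent — one path of length 2: r = (1/2)^2 = 1/4).
r to a full niece or nephew = 0.25 (full aunt/uncle↔niece/nephew: two paths of length 3 through the shared grandparent pair: r = 2·(1/2)^3 = 1/4).
r to a full sibling = 1/2 (full sibs share both parents — two paths of length 2: r = 2·(1/2)^2 = 1/2).
r to a first cousin = 0.125 (first cousins share one grandparent pair — two paths of length 4: r = 2·(1/2)^4 = 1/8).
Summing one r·B term per recipient: 1·0.25·0.13 + 1·0.25·0.26 + 2·0.5·0.201 + 3·0.125·0.0234 = 0.307275.
0.307275 < 0.58: the indirect benefit is less than the cost.

No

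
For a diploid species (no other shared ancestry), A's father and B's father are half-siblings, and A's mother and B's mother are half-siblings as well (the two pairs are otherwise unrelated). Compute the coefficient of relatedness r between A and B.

With two independent routes of shared ancestry, r is the sum of the two contributions.
A and B are related in two ways: half first cousins through their fathers (r = 1/16) and half first cousins through their mothers (r = 1/16).
r = 1/16 + 1/16 = 0.125.

0.125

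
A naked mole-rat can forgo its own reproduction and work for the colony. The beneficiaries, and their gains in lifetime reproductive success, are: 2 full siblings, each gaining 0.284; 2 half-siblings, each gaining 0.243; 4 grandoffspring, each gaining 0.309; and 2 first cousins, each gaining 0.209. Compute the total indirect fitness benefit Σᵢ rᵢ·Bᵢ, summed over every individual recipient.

0.76675

r to a full sibling = 0.5 (full sibs share both parents — two paths of length 2: r = 2·(1/2)^2 = 1/2).
r to a half-sibling = 1/4 (half-sibs share one parent — one path of length 2: r = (1/2)^2 = 1/4).
r to a grandoffspring = 0.25 (two parent–offspring links: r = (1/2)^2 = 1/4).
r to a first cousin = 1/8 (first cousins share one grandparent pair — two paths of length 4: r = 2·(1/2)^4 = 1/8).
Summing one r·B term per recipient: 2·0.5·0.284 + 2·0.25·0.243 + 4·0.25·0.309 + 2·0.125·0.209 = 0.76675.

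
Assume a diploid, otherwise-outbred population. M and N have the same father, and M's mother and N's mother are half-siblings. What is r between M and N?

0.3125

Relatedness sums over independent paths through distinct common ancestors.
M and N are related in two ways: half-sibs through their shared father (r = 1/4) and half first cousins through their mothers (r = 1/16).
r = 1/4 + 1/16 = 5/16 = 0.3125.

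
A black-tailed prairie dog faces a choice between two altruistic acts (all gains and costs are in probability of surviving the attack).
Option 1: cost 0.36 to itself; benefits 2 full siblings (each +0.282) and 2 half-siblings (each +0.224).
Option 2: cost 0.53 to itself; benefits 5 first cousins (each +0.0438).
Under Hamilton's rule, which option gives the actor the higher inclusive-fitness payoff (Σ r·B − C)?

Option 1

Option 1: r to a full sibling = 0.5.
Option 1: r to a half-sibling = 0.25.
Option 1: Σ r·B − C = (2·0.5·0.282 + 2·0.25·0.224) − 0.36 = 0.034.
Option 2: r to a first cousin = 0.125.
Option 2: Σ r·B − C = (5·0.125·0.0438) − 0.53 = -0.502625.
Option 1 has the higher net inclusive-fitness payoff.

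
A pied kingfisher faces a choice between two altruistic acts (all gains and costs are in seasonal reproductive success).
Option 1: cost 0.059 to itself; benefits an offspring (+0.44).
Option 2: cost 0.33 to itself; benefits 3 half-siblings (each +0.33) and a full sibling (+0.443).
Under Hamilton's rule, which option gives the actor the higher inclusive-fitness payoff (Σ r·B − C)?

Option 1

Option 1: r to an offspring = 0.5.
Option 1: Σ r·B − C = (1·0.5·0.44) − 0.059 = 0.161.
Option 2: r to a half-sibling = 0.25.
Option 2: r to a full sibling = 0.5.
Option 2: Σ r·B − C = (3·0.25·0.33 + 1·0.5·0.443) − 0.33 = 0.139.
Option 1 has the higher net inclusive-fitness payoff.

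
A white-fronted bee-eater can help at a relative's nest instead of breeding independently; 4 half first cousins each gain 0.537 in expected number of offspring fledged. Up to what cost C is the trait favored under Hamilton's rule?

0.13425

r to a half first cousin = 1/16 (half first cousins share one grandparent — one path of length 4: r = (1/2)^4 = 1/16).
Hamilton's rule: n·r·B > C, so the trait is favored while C < n·r·B = 4·0.0625·0.537 = 0.13425.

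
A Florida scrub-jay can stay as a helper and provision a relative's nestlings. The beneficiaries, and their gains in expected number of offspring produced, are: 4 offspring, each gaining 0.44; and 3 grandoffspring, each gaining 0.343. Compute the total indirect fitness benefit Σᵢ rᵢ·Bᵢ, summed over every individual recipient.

1.13725

r to an offspring = 0.5 (one parent–offspring link: r = (1/2)^1 = 1/2).
r to a grandoffspring = 0.25 (two parent–offspring links: r = (1/2)^2 = 1/4).
Summing one r·B term per recipient: 4·0.5·0.44 + 3·0.25·0.343 = 1.13725.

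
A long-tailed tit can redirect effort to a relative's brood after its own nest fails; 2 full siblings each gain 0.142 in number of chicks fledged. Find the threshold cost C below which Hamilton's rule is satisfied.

r to a full sibling = 1/2 (full sibs share both parents — two paths of length 2: r = 2·(1/2)^2 = 1/2).
Hamilton's rule: n·r·B > C, so the trait is favored while C < n·r·B = 2·0.5·0.142 = 0.142.

0.142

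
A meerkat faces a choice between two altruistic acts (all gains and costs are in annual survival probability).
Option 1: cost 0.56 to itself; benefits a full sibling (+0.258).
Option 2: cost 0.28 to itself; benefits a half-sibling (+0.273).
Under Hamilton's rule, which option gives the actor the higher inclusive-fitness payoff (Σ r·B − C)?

Option 2

Option 1: r to a full sibling = 0.5.
Option 1: Σ r·B − C = (1·0.5·0.258) − 0.56 = -0.431.
Option 2: r to a half-sibling = 0.25.
Option 2: Σ r·B − C = (1·0.25·0.273) − 0.28 = -0.21175.
Option 2 has the higher net inclusive-fitness payoff.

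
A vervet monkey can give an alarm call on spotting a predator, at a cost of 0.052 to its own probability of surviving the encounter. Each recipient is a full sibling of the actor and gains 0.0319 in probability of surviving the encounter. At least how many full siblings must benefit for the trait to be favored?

r to a full sibling = 0.5 (full sibs share both parents — two paths of length 2: r = 2·(1/2)^2 = 1/2).
Hamilton's rule: n·r·B > C  ⇒  n > C/(r·B) = 0.052/(0.5·0.0319) = 3.26.
The smallest integer exceeding 3.26 is 4.

4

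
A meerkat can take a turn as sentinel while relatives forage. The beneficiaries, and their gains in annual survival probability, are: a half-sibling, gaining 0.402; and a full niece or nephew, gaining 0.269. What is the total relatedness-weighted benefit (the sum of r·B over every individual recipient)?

r to a half-sibling = 1/4 (half-sibs share one parent — one path of length 2: r = (1/2)^2 = 1/4).
r to a full niece or nephew = 0.25 (full aunt/uncle↔niece/nephew: two paths of length 3 through the shared grandparent pair: r = 2·(1/2)^3 = 1/4).
Summing one r·B term per recipient: 1·0.25·0.402 + 1·0.25·0.269 = 0.16775.

0.16775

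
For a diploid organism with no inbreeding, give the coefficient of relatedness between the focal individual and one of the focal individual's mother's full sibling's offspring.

Each parent–offspring link contributes a factor of 1/2, and independent paths through distinct common ancestors add.
First cousins share one grandparent pair — two paths of length 4: r = 2·(1/2)^4 = 1/8.

0.125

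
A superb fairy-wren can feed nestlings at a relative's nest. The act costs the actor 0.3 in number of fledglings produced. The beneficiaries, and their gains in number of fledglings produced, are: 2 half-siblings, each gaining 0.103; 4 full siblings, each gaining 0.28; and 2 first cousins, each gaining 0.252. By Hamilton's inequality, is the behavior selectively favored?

Hamilton's rule: the trait is favored when the sum of r·B over every recipient exceeds the actor's cost C.
r to a half-sibling = 0.25 (half-sibs share one parent — one path of length 2: r = (1/2)^2 = 1/4).
r to a full sibling = 0.5 (full sibs share both parents — two paths of length 2: r = 2·(1/2)^2 = 1/2).
r to a first cousin = 0.125 (first cousins share one grandparent pair — two paths of length 4: r = 2·(1/2)^4 = 1/8).
Summing one r·B term per recipient: 2·0.25·0.103 + 4·0.5·0.28 + 2·0.125·0.252 = 0.6745.
0.6745 > 0.3: the indirect benefit exceeds the cost.

Yes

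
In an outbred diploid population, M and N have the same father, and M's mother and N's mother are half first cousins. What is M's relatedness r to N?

Relatedness sums over independent paths through distinct common ancestors.
M and N are related in two ways: half-sibs through their shared father (r = 1/4) and half second cousins through their mothers (r = 1/64).
r = 1/4 + 1/64 = 0.265625.

0.265625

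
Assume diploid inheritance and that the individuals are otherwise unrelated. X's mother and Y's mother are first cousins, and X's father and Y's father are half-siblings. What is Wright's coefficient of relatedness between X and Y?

0.09375

Wright's path rule: contributions from independent ancestry routes add.
X and Y are related in two ways: second cousins through their mothers (r = 1/32) and half first cousins through their fathers (r = 1/16).
r = 1/32 + 1/16 = 0.09375.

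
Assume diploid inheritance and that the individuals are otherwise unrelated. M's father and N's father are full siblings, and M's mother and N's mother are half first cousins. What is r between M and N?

0.140625

Independent pedigree routes through distinct common ancestors add.
M and N are related in two ways: first cousins through their fathers (r = 1/8) and half second cousins through their mothers (r = 1/64).
r = 1/8 + 1/64 = 0.140625.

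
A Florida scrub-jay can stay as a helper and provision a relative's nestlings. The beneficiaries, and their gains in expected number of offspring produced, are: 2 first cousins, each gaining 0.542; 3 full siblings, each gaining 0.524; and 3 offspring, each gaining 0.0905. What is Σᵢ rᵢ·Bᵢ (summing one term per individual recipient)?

r to a first cousin = 0.125 (first cousins share one grandparent pair — two paths of length 4: r = 2·(1/2)^4 = 1/8).
r to a full sibling = 1/2 (full sibs share both parents — two paths of length 2: r = 2·(1/2)^2 = 1/2).
r to an offspring = 0.5 (one parent–offspring link: r = (1/2)^1 = 1/2).
Summing one r·B term per recipient: 2·0.125·0.542 + 3·0.5·0.524 + 3·0.5·0.0905 = 1.05725.

1.05725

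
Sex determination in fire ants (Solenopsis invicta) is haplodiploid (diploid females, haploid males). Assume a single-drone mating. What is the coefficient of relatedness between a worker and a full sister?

0.75

Haplodiploid full sisters inherit their father's entire haploid genome identically (contributing 1/2) and on average half of their mother's contribution (1/2 · 1/2 = 1/4); r = 1/2 + 1/4 = 3/4.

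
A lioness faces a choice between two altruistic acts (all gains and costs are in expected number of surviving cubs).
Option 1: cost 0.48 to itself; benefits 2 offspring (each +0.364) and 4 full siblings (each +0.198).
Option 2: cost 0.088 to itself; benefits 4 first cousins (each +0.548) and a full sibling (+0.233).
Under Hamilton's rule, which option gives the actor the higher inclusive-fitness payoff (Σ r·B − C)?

Option 2

Option 1: r to an offspring = 0.5.
Option 1: r to a full sibling = 0.5.
Option 1: Σ r·B − C = (2·0.5·0.364 + 4·0.5·0.198) − 0.48 = 0.28.
Option 2: r to a first cousin = 0.125.
Option 2: r to a full sibling = 0.5.
Option 2: Σ r·B − C = (4·0.125·0.548 + 1·0.5·0.233) − 0.088 = 0.3025.
Option 2 has the higher net inclusive-fitness payoff.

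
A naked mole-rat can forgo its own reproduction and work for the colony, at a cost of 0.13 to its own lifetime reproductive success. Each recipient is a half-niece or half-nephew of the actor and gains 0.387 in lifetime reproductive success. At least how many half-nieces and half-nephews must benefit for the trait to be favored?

3

r to a half-niece or half-nephew = 1/8 (half-aunt/uncle↔niece/nephew: one path of length 3: r = (1/2)^3 = 1/8).
Hamilton's rule: n·r·B > C  ⇒  n > C/(r·B) = 0.13/(0.125·0.387) = 2.687.
The smallest integer exceeding 2.687 is 3.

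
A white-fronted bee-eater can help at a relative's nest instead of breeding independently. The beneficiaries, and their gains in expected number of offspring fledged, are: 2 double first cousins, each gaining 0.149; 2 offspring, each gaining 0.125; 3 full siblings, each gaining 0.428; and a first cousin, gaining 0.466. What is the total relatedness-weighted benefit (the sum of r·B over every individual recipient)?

0.89975

r to a double first cousin = 1/4 (double first cousins share both grandparent pairs — four paths of length 4: r = 4·(1/2)^4 = 1/4).
r to an offspring = 0.5 (one parent–offspring link: r = (1/2)^1 = 1/2).
r to a full sibling = 1/2 (full sibs share both parents — two paths of length 2: r = 2·(1/2)^2 = 1/2).
r to a first cousin = 0.125 (first cousins share one grandparent pair — two paths of length 4: r = 2·(1/2)^4 = 1/8).
Summing one r·B term per recipient: 2·0.25·0.149 + 2·0.5·0.125 + 3·0.5·0.428 + 1·0.125·0.466 = 0.89975.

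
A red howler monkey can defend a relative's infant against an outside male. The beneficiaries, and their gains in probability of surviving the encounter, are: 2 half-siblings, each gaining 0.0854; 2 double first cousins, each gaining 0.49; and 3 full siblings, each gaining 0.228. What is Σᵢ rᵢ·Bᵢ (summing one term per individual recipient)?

r to a half-sibling = 1/4 (half-sibs share one parent — one path of length 2: r = (1/2)^2 = 1/4).
r to a double first cousin = 1/4 (double first cousins share both grandparent pairs — four paths of length 4: r = 4·(1/2)^4 = 1/4).
r to a full sibling = 1/2 (full sibs share both parents — two paths of length 2: r = 2·(1/2)^2 = 1/2).
Summing one r·B term per recipient: 2·0.25·0.0854 + 2·0.25·0.49 + 3·0.5·0.228 = 0.6297.

0.6297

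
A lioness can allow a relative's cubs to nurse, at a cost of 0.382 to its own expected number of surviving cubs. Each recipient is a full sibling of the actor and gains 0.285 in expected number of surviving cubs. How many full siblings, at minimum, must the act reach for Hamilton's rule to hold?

3

r to a full sibling = 0.5 (full sibs share both parents — two paths of length 2: r = 2·(1/2)^2 = 1/2).
Hamilton's rule: n·r·B > C  ⇒  n > C/(r·B) = 0.382/(0.5·0.285) = 2.681.
The smallest integer exceeding 2.681 is 3.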